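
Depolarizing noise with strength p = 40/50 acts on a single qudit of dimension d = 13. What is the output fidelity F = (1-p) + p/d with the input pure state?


F = (1-p) + p/d
= (1 - 0.8000) + 0.8000/13
= 0.2000 + 0.0615
= 0.2615

0.2615


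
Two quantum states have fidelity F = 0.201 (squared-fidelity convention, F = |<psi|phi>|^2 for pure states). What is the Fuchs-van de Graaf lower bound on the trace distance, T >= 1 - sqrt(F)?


Fuchs-van de Graaf (squared-fidelity convention): 1 - sqrt(F) <= T <= sqrt(1 - F).
Lower bound: T >= 1 - sqrt(F)
sqrt(F) = sqrt(0.201) = 0.4483
T >= 1 - 0.4483
T >= 0.5517

0.5517


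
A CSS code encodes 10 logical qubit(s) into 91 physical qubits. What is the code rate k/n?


Code rate R = k/n
= 10/91
= 0.1099

0.1099


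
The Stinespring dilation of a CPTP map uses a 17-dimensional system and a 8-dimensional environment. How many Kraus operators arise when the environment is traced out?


Tracing out the environment in an orthonormal basis {|i>_E} gives Kraus operators K_i = <i|_E U |0>_E.
Number of Kraus operators = dim(H_env) = d_env
= 8

8


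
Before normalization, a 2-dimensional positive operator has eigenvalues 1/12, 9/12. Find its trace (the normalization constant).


tr(M) = sum of eigenvalues
= 1/12 + 9/12
= 10/12
= 0.8333

0.8333


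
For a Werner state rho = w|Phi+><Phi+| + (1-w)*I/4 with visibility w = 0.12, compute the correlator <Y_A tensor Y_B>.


|Phi+> = (|00> + |11>)/sqrt(2)
For the pure Bell state, <Y_A Y_B> = -1 (Bell-state Pauli correlator).
The maximally-mixed part I/4 has tr(I/4 * P tensor P) = 0 for any traceless Pauli P.
So <Y_A Y_B>_rho = w * (-1) + (1 - w) * 0
= 0.12 * (-1)
= -0.1200

-0.1200


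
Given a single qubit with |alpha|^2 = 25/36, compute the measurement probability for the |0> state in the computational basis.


|alpha|^2 = 25/36 = 0.6944
|beta|^2 = 1 - 25/36 = 11/36 = 0.3056
P(|0>) = |alpha|^2 = 0.6944

0.6944


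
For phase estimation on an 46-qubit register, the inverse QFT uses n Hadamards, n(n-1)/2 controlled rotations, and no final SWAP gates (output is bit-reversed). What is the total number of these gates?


Hadamard gates: 46
Controlled rotations: n*(n-1)/2 = 46*45/2 = 1035
SWAP gates: 0 (omitted)
Total = 46 + 1035
= 1081

1081


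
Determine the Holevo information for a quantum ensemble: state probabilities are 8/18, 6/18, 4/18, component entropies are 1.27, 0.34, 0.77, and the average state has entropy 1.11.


chi = S(rho) - sum_i p_i * S(rho_i)
Weighted entropy = 8/18 * 1.27 + 6/18 * 0.34 + 4/18 * 0.77
= 0.8489
chi = 1.11 - 0.8489
= 0.2611

0.2611


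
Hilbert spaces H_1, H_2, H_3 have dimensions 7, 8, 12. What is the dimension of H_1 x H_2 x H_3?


dim(H_1 x H_2 x H_3) = 7 * 8 * 12
= 56 * 12
= 672

672


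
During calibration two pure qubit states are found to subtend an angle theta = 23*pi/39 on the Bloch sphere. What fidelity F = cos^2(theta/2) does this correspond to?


For states separated by angle theta on Bloch sphere:
F = cos^2(theta/2)
theta = 23*pi/39 = 1.8527
theta/2 = 0.9264
cos(theta/2) = 0.6007
F = 0.3609

0.3609


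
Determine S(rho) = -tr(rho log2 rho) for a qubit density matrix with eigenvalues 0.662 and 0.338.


S = -p*log2(p) - (1-p)*log2(1-p)
p = 0.6620, 1-p = 0.3380
= -0.6620 * log2(0.6620) - 0.3380 * log2(0.3380)
= -(-0.3940) - (-0.5289)
= 0.9229

0.9229


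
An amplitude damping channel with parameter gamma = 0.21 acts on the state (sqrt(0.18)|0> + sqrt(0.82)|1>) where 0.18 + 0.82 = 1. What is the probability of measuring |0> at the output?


For amplitude damping with parameter gamma on state sqrt(a)|0> + sqrt(b)|1>:
alpha^2 = 0.18, beta^2 = 0.82
P(|0>) = alpha^2 + gamma * beta^2
= 0.18 + 0.21 * 0.82
= 0.18 + 0.1722
= 0.3522

0.3522


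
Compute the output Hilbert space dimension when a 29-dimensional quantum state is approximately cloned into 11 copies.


Output space = H^(tensor 11) where dim(H) = 29
dim = 29^11
= 841 (after 2 factors)
= 24389 (after 3 factors)
= 707281 (after 4 factors)
= 20511149 (after 5 factors)
= 594823321 (after 6 factors)
= 17249876309 (after 7 factors)
= 500246412961 (after 8 factors)
= 14507145975869 (after 9 factors)
= 420707233300201 (after 10 factors)
= 12200509765705829 (after 11 factors)
= 12200509765705829

12200509765705829


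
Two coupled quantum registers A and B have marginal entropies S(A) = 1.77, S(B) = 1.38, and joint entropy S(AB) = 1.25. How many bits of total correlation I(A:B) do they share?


I(A:B) = S(A) + S(B) - S(AB)
= 1.77 + 1.38 - 1.25
= 1.9000

1.9000


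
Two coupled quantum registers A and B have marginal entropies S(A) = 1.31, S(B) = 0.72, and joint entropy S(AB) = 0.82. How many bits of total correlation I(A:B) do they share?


I(A:B) = S(A) + S(B) - S(AB)
= 1.31 + 0.72 - 0.82
= 1.2100

1.2100


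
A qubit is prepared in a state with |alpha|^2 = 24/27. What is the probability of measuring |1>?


|alpha|^2 = 24/27 = 0.8889
|beta|^2 = 1 - 24/27 = 3/27 = 0.1111
P(|1>) = |beta|^2 = 0.1111

0.1111


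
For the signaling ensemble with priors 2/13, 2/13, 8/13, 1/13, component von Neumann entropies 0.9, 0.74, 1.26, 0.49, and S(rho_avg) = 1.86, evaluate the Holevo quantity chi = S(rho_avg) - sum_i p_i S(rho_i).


chi = S(rho) - sum_i p_i * S(rho_i)
Weighted entropy = 2/13 * 0.9 + 2/13 * 0.74 + 8/13 * 1.26 + 1/13 * 0.49
= 1.0654
chi = 1.86 - 1.0654
= 0.7946

0.7946


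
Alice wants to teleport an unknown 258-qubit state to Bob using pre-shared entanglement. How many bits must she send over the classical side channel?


Quantum teleportation requires 2 classical bits per qubit teleported.
258 qubit(s) -> 2 * 258 = 516 classical bits

516


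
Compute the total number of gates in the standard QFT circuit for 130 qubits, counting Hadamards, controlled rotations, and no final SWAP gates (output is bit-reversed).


Hadamard gates: 130
Controlled rotations: n*(n-1)/2 = 130*129/2 = 8385
SWAP gates: 0 (omitted)
Total = 130 + 8385
= 8515

8515


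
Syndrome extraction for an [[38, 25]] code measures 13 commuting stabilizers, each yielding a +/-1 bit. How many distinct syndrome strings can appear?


Each stabilizer generator gives a binary (+1 or -1) measurement outcome.
With 13 independent generators:
Total syndromes = 2^13
= 8192

8192


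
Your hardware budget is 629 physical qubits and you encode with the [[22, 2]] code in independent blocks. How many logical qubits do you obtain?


Each code block uses 22 physical qubits for 2 logical qubit(s).
Number of complete blocks = floor(629 / 22) = 28
Logical qubits = 28 * 2
= 56

56


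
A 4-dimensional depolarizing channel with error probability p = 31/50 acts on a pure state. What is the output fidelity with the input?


F = (1-p) + p/d
= (1 - 0.6200) + 0.6200/4
= 0.3800 + 0.1550
= 0.5350

0.5350


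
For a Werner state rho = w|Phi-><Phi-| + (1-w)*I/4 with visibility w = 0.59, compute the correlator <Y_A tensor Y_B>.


|Phi-> = (|00> - |11>)/sqrt(2)
For the pure Bell state, <Y_A Y_B> = +1 (Bell-state Pauli correlator).
The maximally-mixed part I/4 has tr(I/4 * P tensor P) = 0 for any traceless Pauli P.
So <Y_A Y_B>_rho = w * (+1) + (1 - w) * 0
= 0.59 * (+1)
= 0.5900

0.5900


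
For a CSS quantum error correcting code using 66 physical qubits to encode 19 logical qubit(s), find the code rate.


Code rate R = k/n
= 19/66
= 0.2879

0.2879


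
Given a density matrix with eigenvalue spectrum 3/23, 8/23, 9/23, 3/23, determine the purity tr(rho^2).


tr(rho^2) = sum of eigenvalues squared
= (3/23)^2 + (8/23)^2 + (9/23)^2 + (3/23)^2
= (9 + 64 + 81 + 9) / 529
= 163/529
= 0.3081

0.3081


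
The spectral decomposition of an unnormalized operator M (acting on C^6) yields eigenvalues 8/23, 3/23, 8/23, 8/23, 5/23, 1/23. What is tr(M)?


tr(M) = sum of eigenvalues
= 8/23 + 3/23 + 8/23 + 8/23 + 5/23 + 1/23
= 33/23
= 1.4348

1.4348


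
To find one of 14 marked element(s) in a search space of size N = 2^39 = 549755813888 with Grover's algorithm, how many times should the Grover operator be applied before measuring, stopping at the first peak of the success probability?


After j Grover iterations the success probability is P(j) = sin^2((2j+1)*theta), where sin(theta) = sqrt(k/N).
N = 2^39 = 549755813888, k = 14
sin(theta) = sqrt(k/N) = 5.046370146e-06
theta = arcsin(sqrt(k/N)) = 5.046370146e-06 rad
P(j) reaches its first maximum when (2j+1)*theta is as close as possible to pi/2, i.e. j = round(pi/(4*theta) - 1/2).
pi/(4*theta) - 1/2 = 155635.7575
(For comparison, the common estimate pi/4 * sqrt(N/k) = 155636.2575; the exact maximiser is used here.)
Optimal iterations = 155636

155636


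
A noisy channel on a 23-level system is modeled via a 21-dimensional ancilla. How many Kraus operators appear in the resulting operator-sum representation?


Tracing out the environment in an orthonormal basis {|i>_E} gives Kraus operators K_i = <i|_E U |0>_E.
Number of Kraus operators = dim(H_env) = d_env
= 21

21


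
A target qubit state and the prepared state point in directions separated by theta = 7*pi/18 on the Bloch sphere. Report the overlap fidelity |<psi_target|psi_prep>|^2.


For states separated by angle theta on Bloch sphere:
F = cos^2(theta/2)
theta = 7*pi/18 = 1.2217
theta/2 = 0.6109
cos(theta/2) = 0.8192
F = 0.6710

0.6710


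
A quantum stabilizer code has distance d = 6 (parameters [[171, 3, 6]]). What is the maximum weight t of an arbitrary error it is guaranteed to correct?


Code parameters: [[171, 3, 6]], distance d = 6.
Number of correctable errors = floor((d-1)/2)
= floor((6 - 1)/2)
= floor(5/2)
= 2

2


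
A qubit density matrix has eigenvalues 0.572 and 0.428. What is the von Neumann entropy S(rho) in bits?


S = -p*log2(p) - (1-p)*log2(1-p)
p = 0.5720, 1-p = 0.4280
= -0.5720 * log2(0.5720) - 0.4280 * log2(0.4280)
= -(-0.4610) - (-0.5240)
= 0.9850

0.9850


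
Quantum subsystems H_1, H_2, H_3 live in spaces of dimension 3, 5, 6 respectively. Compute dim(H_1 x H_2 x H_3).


dim(H_1 x H_2 x H_3) = 3 * 5 * 6
= 15 * 6
= 90

90


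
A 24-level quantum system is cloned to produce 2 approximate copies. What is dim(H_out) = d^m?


Output space = H^(tensor 2) where dim(H) = 24
dim = 24^2
= 576

576


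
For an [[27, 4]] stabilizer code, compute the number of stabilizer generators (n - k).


For an [[n,k]] stabilizer code:
Number of stabilizer generators = n - k
= 27 - 4
= 23

23


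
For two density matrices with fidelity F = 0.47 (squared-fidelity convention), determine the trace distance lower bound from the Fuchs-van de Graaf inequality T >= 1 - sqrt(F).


Fuchs-van de Graaf (squared-fidelity convention): 1 - sqrt(F) <= T <= sqrt(1 - F).
Lower bound: T >= 1 - sqrt(F)
sqrt(F) = sqrt(0.47) = 0.6856
T >= 1 - 0.6856
T >= 0.3144

0.3144


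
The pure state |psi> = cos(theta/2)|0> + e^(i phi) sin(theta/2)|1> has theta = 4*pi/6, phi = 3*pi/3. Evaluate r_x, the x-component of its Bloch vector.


theta = 2.0944, phi = 3.1416
r_x = sin(theta)*cos(phi) = 0.8660 * -1.0000
r_x = -0.8660

-0.8660


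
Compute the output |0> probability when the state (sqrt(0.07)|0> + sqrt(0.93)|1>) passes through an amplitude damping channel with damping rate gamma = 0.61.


For amplitude damping with parameter gamma on state sqrt(a)|0> + sqrt(b)|1>:
alpha^2 = 0.07, beta^2 = 0.93
P(|0>) = alpha^2 + gamma * beta^2
= 0.07 + 0.61 * 0.93
= 0.07 + 0.5673
= 0.6373

0.6373


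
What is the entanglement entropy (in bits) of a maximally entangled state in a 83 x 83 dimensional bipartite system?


For a maximally entangled state in d x d:
S = log2(d) = log2(83)
= 6.3750

6.3750


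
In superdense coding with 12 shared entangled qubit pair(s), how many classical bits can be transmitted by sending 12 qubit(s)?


Superdense coding allows 2 classical bits per shared entangled pair.
12 pair(s) -> 2 * 12 = 24 classical bits

24


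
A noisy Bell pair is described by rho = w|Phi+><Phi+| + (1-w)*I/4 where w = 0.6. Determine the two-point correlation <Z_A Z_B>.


|Phi+> = (|00> + |11>)/sqrt(2)
For the pure Bell state, <Z_A Z_B> = +1 (Bell-state Pauli correlator).
The maximally-mixed part I/4 has tr(I/4 * P tensor P) = 0 for any traceless Pauli P.
So <Z_A Z_B>_rho = w * (+1) + (1 - w) * 0
= 0.6 * (+1)
= 0.6000

0.6000


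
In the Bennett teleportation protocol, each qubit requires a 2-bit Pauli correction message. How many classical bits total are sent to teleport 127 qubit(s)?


Quantum teleportation requires 2 classical bits per qubit teleported.
127 qubit(s) -> 2 * 127 = 254 classical bits

254


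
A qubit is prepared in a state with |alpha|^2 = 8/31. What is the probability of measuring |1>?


|alpha|^2 = 8/31 = 0.2581
|beta|^2 = 1 - 8/31 = 23/31 = 0.7419
P(|1>) = |beta|^2 = 0.7419

0.7419


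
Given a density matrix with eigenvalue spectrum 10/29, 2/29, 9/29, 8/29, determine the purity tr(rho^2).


tr(rho^2) = sum of eigenvalues squared
= (10/29)^2 + (2/29)^2 + (9/29)^2 + (8/29)^2
= (100 + 4 + 81 + 64) / 841
= 249/841
= 0.2961

0.2961


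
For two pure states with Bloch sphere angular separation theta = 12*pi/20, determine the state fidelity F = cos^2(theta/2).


For states separated by angle theta on Bloch sphere:
F = cos^2(theta/2)
theta = 12*pi/20 = 1.8850
theta/2 = 0.9425
cos(theta/2) = 0.5878
F = 0.3455

0.3455


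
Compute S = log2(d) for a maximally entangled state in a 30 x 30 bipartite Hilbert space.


For a maximally entangled state in d x d:
S = log2(d) = log2(30)
= 4.9069

4.9069


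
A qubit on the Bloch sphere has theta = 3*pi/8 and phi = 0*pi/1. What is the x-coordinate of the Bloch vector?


theta = 1.1781, phi = 0.0000
r_x = sin(theta)*cos(phi) = 0.9239 * 1.0000
r_x = 0.9239

0.9239


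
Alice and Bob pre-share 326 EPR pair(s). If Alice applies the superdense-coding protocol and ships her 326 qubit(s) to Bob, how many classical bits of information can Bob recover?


Superdense coding allows 2 classical bits per shared entangled pair.
326 pair(s) -> 2 * 326 = 652 classical bits

652


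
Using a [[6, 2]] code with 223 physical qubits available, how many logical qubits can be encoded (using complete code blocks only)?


Each code block uses 6 physical qubits for 2 logical qubit(s).
Number of complete blocks = floor(223 / 6) = 37
Logical qubits = 37 * 2
= 74

74


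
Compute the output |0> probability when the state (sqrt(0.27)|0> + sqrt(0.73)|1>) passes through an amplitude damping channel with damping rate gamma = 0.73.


For amplitude damping with parameter gamma on state sqrt(a)|0> + sqrt(b)|1>:
alpha^2 = 0.27, beta^2 = 0.73
P(|0>) = alpha^2 + gamma * beta^2
= 0.27 + 0.73 * 0.73
= 0.27 + 0.5329
= 0.8029

0.8029


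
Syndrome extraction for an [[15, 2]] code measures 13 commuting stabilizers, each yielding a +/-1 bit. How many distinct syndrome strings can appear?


Each stabilizer generator gives a binary (+1 or -1) measurement outcome.
With 13 independent generators:
Total syndromes = 2^13
= 8192

8192


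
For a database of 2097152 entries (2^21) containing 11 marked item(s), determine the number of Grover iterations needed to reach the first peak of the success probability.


After j Grover iterations the success probability is P(j) = sin^2((2j+1)*theta), where sin(theta) = sqrt(k/N).
N = 2^21 = 2097152, k = 11
sin(theta) = sqrt(k/N) = 0.00229024207
theta = arcsin(sqrt(k/N)) = 0.002290244072 rad
P(j) reaches its first maximum when (2j+1)*theta is as close as possible to pi/2, i.e. j = round(pi/(4*theta) - 1/2).
pi/(4*theta) - 1/2 = 342.4321
(For comparison, the common estimate pi/4 * sqrt(N/k) = 342.9324; the exact maximiser is used here.)
Optimal iterations = 342

342


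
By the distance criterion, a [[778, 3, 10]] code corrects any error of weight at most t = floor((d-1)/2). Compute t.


Code parameters: [[778, 3, 10]], distance d = 10.
Number of correctable errors = floor((d-1)/2)
= floor((10 - 1)/2)
= floor(9/2)
= 4

4


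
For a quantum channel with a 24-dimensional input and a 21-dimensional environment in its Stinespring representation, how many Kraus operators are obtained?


Tracing out the environment in an orthonormal basis {|i>_E} gives Kraus operators K_i = <i|_E U |0>_E.
Number of Kraus operators = dim(H_env) = d_env
= 21

21


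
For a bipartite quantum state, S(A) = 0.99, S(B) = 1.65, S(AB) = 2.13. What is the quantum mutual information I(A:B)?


I(A:B) = S(A) + S(B) - S(AB)
= 0.99 + 1.65 - 2.13
= 0.5100

0.5100


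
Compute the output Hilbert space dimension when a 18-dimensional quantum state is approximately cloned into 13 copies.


Output space = H^(tensor 13) where dim(H) = 18
dim = 18^13
= 324 (after 2 factors)
= 5832 (after 3 factors)
= 104976 (after 4 factors)
= 1889568 (after 5 factors)
= 34012224 (after 6 factors)
= 612220032 (after 7 factors)
= 11019960576 (after 8 factors)
= 198359290368 (after 9 factors)
= 3570467226624 (after 10 factors)
= 64268410079232 (after 11 factors)
= 1156831381426176 (after 12 factors)
= 20822964865671168 (after 13 factors)
= 20822964865671168

20822964865671168


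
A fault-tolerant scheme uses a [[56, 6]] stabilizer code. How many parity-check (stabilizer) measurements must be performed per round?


For an [[n,k]] stabilizer code:
Number of stabilizer generators = n - k
= 56 - 6
= 50

50


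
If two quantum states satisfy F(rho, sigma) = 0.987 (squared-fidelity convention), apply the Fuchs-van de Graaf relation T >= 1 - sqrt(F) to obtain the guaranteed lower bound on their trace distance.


Fuchs-van de Graaf (squared-fidelity convention): 1 - sqrt(F) <= T <= sqrt(1 - F).
Lower bound: T >= 1 - sqrt(F)
sqrt(F) = sqrt(0.987) = 0.9935
T >= 1 - 0.9935
T >= 0.0065

0.0065


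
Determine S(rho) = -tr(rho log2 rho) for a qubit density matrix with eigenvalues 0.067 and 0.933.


S = -p*log2(p) - (1-p)*log2(1-p)
p = 0.0670, 1-p = 0.9330
= -0.0670 * log2(0.0670) - 0.9330 * log2(0.9330)
= -(-0.2613) - (-0.0933)
= 0.3546

0.3546


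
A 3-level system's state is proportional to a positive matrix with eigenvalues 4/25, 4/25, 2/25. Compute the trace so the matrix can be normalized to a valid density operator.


tr(M) = sum of eigenvalues
= 4/25 + 4/25 + 2/25
= 10/25
= 0.4000

0.4000


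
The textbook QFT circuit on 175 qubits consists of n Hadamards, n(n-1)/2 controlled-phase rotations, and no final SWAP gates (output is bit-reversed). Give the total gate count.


Hadamard gates: 175
Controlled rotations: n*(n-1)/2 = 175*174/2 = 15225
SWAP gates: 0 (omitted)
Total = 175 + 15225
= 15400

15400


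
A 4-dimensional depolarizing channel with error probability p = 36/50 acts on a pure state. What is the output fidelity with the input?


F = (1-p) + p/d
= (1 - 0.7200) + 0.7200/4
= 0.2800 + 0.1800
= 0.4600

0.4600


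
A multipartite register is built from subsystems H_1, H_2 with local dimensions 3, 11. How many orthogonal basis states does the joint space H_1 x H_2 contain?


dim(H_1 x H_2) = 3 * 11
= 33

33


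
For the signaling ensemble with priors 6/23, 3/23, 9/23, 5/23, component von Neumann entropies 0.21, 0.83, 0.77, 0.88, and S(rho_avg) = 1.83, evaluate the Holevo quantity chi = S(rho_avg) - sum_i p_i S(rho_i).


chi = S(rho) - sum_i p_i * S(rho_i)
Weighted entropy = 6/23 * 0.21 + 3/23 * 0.83 + 9/23 * 0.77 + 5/23 * 0.88
= 0.6557
chi = 1.83 - 0.6557
= 1.1743

1.1743


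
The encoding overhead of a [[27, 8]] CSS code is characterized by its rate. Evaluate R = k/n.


Code rate R = k/n
= 8/27
= 0.2963

0.2963


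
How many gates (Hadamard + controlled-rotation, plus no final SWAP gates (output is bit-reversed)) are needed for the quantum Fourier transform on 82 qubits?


Hadamard gates: 82
Controlled rotations: n*(n-1)/2 = 82*81/2 = 3321
SWAP gates: 0 (omitted)
Total = 82 + 3321
= 3403

3403


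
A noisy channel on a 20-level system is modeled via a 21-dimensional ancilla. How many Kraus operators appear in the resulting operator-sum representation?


Tracing out the environment in an orthonormal basis {|i>_E} gives Kraus operators K_i = <i|_E U |0>_E.
Number of Kraus operators = dim(H_env) = d_env
= 21

21


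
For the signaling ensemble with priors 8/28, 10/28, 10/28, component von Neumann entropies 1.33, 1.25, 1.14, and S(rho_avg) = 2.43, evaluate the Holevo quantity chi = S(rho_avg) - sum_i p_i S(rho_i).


chi = S(rho) - sum_i p_i * S(rho_i)
Weighted entropy = 8/28 * 1.33 + 10/28 * 1.25 + 10/28 * 1.14
= 1.2336
chi = 2.43 - 1.2336
= 1.1964

1.1964


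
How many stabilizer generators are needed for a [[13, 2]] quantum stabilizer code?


For an [[n,k]] stabilizer code:
Number of stabilizer generators = n - k
= 13 - 2
= 11

11


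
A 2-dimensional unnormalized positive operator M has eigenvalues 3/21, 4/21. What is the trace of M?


tr(M) = sum of eigenvalues
= 3/21 + 4/21
= 7/21
= 0.3333

0.3333


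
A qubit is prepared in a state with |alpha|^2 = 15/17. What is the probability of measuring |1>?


|alpha|^2 = 15/17 = 0.8824
|beta|^2 = 1 - 15/17 = 2/17 = 0.1176
P(|1>) = |beta|^2 = 0.1176

0.1176


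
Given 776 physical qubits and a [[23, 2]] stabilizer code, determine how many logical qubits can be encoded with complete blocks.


Each code block uses 23 physical qubits for 2 logical qubit(s).
Number of complete blocks = floor(776 / 23) = 33
Logical qubits = 33 * 2
= 66

66


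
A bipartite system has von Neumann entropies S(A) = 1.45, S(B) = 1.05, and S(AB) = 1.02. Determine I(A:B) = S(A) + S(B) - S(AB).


I(A:B) = S(A) + S(B) - S(AB)
= 1.45 + 1.05 - 1.02
= 1.4800

1.4800


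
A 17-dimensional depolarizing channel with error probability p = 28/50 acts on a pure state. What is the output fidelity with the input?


F = (1-p) + p/d
= (1 - 0.5600) + 0.5600/17
= 0.4400 + 0.0329
= 0.4729

0.4729


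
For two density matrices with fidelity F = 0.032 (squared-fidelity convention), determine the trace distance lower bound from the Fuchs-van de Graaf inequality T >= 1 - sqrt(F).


Fuchs-van de Graaf (squared-fidelity convention): 1 - sqrt(F) <= T <= sqrt(1 - F).
Lower bound: T >= 1 - sqrt(F)
sqrt(F) = sqrt(0.032) = 0.1789
T >= 1 - 0.1789
T >= 0.8211

0.8211


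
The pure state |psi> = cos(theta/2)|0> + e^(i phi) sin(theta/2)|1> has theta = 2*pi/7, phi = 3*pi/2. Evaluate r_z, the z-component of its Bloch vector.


theta = 0.8976, phi = 4.7124
r_z = cos(theta) = 0.6235

0.6235


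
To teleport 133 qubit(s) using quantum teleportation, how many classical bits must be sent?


Quantum teleportation requires 2 classical bits per qubit teleported.
133 qubit(s) -> 2 * 133 = 266 classical bits

266


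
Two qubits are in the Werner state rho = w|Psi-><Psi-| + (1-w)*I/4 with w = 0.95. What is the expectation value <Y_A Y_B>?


|Psi-> = (|01> - |10>)/sqrt(2)
For the pure Bell state, <Y_A Y_B> = -1 (Bell-state Pauli correlator).
The maximally-mixed part I/4 has tr(I/4 * P tensor P) = 0 for any traceless Pauli P.
So <Y_A Y_B>_rho = w * (-1) + (1 - w) * 0
= 0.95 * (-1)
= -0.9500

-0.9500


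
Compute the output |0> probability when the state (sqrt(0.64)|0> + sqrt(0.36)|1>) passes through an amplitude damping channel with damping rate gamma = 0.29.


For amplitude damping with parameter gamma on state sqrt(a)|0> + sqrt(b)|1>:
alpha^2 = 0.64, beta^2 = 0.36
P(|0>) = alpha^2 + gamma * beta^2
= 0.64 + 0.29 * 0.36
= 0.64 + 0.1044
= 0.7444

0.7444


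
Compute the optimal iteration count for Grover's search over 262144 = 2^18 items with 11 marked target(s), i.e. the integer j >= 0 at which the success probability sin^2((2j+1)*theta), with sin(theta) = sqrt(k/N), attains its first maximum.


After j Grover iterations the success probability is P(j) = sin^2((2j+1)*theta), where sin(theta) = sqrt(k/N).
N = 2^18 = 262144, k = 11
sin(theta) = sqrt(k/N) = 0.006477782794
theta = arcsin(sqrt(k/N)) = 0.006477828098 rad
P(j) reaches its first maximum when (2j+1)*theta is as close as possible to pi/2, i.e. j = round(pi/(4*theta) - 1/2).
pi/(4*theta) - 1/2 = 120.7441
(For comparison, the common estimate pi/4 * sqrt(N/k) = 121.2449; the exact maximiser is used here.)
Optimal iterations = 121

121


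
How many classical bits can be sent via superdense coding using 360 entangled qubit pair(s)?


Superdense coding allows 2 classical bits per shared entangled pair.
360 pair(s) -> 2 * 360 = 720 classical bits

720


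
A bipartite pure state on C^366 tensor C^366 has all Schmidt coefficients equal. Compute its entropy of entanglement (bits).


For a maximally entangled state in d x d:
S = log2(d) = log2(366)
= 8.5157

8.5157


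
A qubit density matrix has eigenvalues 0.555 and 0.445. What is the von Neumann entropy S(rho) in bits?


S = -p*log2(p) - (1-p)*log2(1-p)
p = 0.5550, 1-p = 0.4450
= -0.5550 * log2(0.5550) - 0.4450 * log2(0.4450)
= -(-0.4714) - (-0.5198)
= 0.9913

0.9913


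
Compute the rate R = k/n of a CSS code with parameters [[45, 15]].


Code rate R = k/n
= 15/45
= 0.3333

0.3333


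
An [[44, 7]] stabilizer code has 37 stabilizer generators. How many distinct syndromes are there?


Each stabilizer generator gives a binary (+1 or -1) measurement outcome.
With 37 independent generators:
Total syndromes = 2^37
= 137438953472

137438953472


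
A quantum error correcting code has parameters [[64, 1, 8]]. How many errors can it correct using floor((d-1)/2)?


Code parameters: [[64, 1, 8]], distance d = 8.
Number of correctable errors = floor((d-1)/2)
= floor((8 - 1)/2)
= floor(7/2)
= 3

3


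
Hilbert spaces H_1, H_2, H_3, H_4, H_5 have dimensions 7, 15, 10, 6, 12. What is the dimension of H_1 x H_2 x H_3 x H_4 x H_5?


dim(H_1 x H_2 x H_3 x H_4 x H_5) = 7 * 15 * 10 * 6 * 12
= 105 * 10 * 6 * 12
= 1050 * 6 * 12
= 6300 * 12
= 75600

75600


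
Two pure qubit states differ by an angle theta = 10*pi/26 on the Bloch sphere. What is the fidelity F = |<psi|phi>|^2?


For states separated by angle theta on Bloch sphere:
F = cos^2(theta/2)
theta = 10*pi/26 = 1.2083
theta/2 = 0.6042
cos(theta/2) = 0.8230
F = 0.6773

0.6773


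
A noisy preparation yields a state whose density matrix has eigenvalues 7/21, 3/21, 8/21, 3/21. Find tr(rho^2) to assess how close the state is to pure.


tr(rho^2) = sum of eigenvalues squared
= (7/21)^2 + (3/21)^2 + (8/21)^2 + (3/21)^2
= (49 + 9 + 64 + 9) / 441
= 131/441
= 0.2971

0.2971


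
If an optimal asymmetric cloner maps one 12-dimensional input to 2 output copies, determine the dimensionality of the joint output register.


Output space = H^(tensor 2) where dim(H) = 12
dim = 12^2
= 144

144


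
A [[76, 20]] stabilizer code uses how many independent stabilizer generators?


For an [[n,k]] stabilizer code:
Number of stabilizer generators = n - k
= 76 - 20
= 56

56


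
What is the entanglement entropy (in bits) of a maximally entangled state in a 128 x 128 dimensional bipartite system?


For a maximally entangled state in d x d:
S = log2(d) = log2(128)
= 7.0000

7.0000


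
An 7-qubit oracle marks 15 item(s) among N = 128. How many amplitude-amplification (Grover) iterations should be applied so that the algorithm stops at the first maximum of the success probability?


After j Grover iterations the success probability is P(j) = sin^2((2j+1)*theta), where sin(theta) = sqrt(k/N).
N = 2^7 = 128, k = 15
sin(theta) = sqrt(k/N) = 0.3423265984
theta = arcsin(sqrt(k/N)) = 0.3493919925 rad
P(j) reaches its first maximum when (2j+1)*theta is as close as possible to pi/2, i.e. j = round(pi/(4*theta) - 1/2).
pi/(4*theta) - 1/2 = 1.7479
(For comparison, the common estimate pi/4 * sqrt(N/k) = 2.2943; the exact maximiser is used here.)
Optimal iterations = 2

2


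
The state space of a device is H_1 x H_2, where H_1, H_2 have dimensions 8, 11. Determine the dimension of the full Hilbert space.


dim(H_1 x H_2) = 8 * 11
= 88

88


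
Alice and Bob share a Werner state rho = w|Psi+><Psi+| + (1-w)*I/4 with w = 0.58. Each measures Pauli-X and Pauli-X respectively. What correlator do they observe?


|Psi+> = (|01> + |10>)/sqrt(2)
For the pure Bell state, <X_A X_B> = +1 (Bell-state Pauli correlator).
The maximally-mixed part I/4 has tr(I/4 * P tensor P) = 0 for any traceless Pauli P.
So <X_A X_B>_rho = w * (+1) + (1 - w) * 0
= 0.58 * (+1)
= 0.5800

0.5800


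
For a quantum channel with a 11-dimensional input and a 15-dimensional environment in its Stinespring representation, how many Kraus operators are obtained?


Tracing out the environment in an orthonormal basis {|i>_E} gives Kraus operators K_i = <i|_E U |0>_E.
Number of Kraus operators = dim(H_env) = d_env
= 15

15


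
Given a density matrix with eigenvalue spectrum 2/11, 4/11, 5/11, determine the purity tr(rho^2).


tr(rho^2) = sum of eigenvalues squared
= (2/11)^2 + (4/11)^2 + (5/11)^2
= (4 + 16 + 25) / 121
= 45/121
= 0.3719

0.3719


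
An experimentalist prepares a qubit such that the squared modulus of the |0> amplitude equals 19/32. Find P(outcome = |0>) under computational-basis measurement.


|alpha|^2 = 19/32 = 0.5938
|beta|^2 = 1 - 19/32 = 13/32 = 0.4062
P(|0>) = |alpha|^2 = 0.5938

0.5938


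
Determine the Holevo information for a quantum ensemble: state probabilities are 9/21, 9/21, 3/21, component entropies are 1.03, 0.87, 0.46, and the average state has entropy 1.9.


chi = S(rho) - sum_i p_i * S(rho_i)
Weighted entropy = 9/21 * 1.03 + 9/21 * 0.87 + 3/21 * 0.46
= 0.8800
chi = 1.9 - 0.8800
= 1.0200

1.0200


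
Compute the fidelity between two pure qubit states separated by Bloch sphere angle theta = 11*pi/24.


For states separated by angle theta on Bloch sphere:
F = cos^2(theta/2)
theta = 11*pi/24 = 1.4399
theta/2 = 0.7199
cos(theta/2) = 0.7518
F = 0.5653

0.5653


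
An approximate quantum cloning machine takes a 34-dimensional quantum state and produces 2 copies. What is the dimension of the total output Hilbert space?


Output space = H^(tensor 2) where dim(H) = 34
dim = 34^2
= 1156

1156


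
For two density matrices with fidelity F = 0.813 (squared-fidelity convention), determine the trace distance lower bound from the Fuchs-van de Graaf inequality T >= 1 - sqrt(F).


Fuchs-van de Graaf (squared-fidelity convention): 1 - sqrt(F) <= T <= sqrt(1 - F).
Lower bound: T >= 1 - sqrt(F)
sqrt(F) = sqrt(0.813) = 0.9017
T >= 1 - 0.9017
T >= 0.0983

0.0983


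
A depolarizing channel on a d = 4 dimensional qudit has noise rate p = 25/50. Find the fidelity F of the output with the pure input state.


F = (1-p) + p/d
= (1 - 0.5000) + 0.5000/4
= 0.5000 + 0.1250
= 0.6250

0.6250


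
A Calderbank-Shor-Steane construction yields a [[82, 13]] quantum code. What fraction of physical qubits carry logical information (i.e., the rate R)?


Code rate R = k/n
= 13/82
= 0.1585

0.1585


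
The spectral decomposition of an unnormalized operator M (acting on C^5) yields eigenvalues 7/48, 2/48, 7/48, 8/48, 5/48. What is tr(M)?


tr(M) = sum of eigenvalues
= 7/48 + 2/48 + 7/48 + 8/48 + 5/48
= 29/48
= 0.6042

0.6042


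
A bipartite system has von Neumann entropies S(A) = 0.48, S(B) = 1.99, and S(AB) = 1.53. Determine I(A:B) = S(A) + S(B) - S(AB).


I(A:B) = S(A) + S(B) - S(AB)
= 0.48 + 1.99 - 1.53
= 0.9400

0.9400


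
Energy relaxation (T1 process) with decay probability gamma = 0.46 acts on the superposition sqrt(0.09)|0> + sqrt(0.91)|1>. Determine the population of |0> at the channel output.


For amplitude damping with parameter gamma on state sqrt(a)|0> + sqrt(b)|1>:
alpha^2 = 0.09, beta^2 = 0.91
P(|0>) = alpha^2 + gamma * beta^2
= 0.09 + 0.46 * 0.91
= 0.09 + 0.4186
= 0.5086

0.5086


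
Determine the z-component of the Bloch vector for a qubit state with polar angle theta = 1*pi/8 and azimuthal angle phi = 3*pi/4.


theta = 0.3927, phi = 2.3562
r_z = cos(theta) = 0.9239

0.9239


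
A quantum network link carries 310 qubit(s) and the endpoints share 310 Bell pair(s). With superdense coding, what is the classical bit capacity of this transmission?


Superdense coding allows 2 classical bits per shared entangled pair.
310 pair(s) -> 2 * 310 = 620 classical bits

620


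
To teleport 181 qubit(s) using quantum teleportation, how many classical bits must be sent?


Quantum teleportation requires 2 classical bits per qubit teleported.
181 qubit(s) -> 2 * 181 = 362 classical bits

362


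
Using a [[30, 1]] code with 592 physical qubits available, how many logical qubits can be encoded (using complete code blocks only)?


Each code block uses 30 physical qubits for 1 logical qubit(s).
Number of complete blocks = floor(592 / 30) = 19
Logical qubits = 19 * 1
= 19

19


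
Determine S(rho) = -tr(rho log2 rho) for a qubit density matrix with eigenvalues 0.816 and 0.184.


S = -p*log2(p) - (1-p)*log2(1-p)
p = 0.8160, 1-p = 0.1840
= -0.8160 * log2(0.8160) - 0.1840 * log2(0.1840)
= -(-0.2394) - (-0.4494)
= 0.6887

0.6887


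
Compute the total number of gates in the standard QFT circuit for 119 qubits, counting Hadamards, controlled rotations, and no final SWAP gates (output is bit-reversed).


Hadamard gates: 119
Controlled rotations: n*(n-1)/2 = 119*118/2 = 7021
SWAP gates: 0 (omitted)
Total = 119 + 7021
= 7140

7140


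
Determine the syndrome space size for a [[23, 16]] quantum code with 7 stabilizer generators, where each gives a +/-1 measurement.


Each stabilizer generator gives a binary (+1 or -1) measurement outcome.
With 7 independent generators:
Total syndromes = 2^7
= 128

128


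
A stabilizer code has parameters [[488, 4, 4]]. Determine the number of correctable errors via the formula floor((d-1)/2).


Code parameters: [[488, 4, 4]], distance d = 4.
Number of correctable errors = floor((d-1)/2)
= floor((4 - 1)/2)
= floor(3/2)
= 1

1


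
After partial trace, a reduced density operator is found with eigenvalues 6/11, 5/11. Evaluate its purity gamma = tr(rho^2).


tr(rho^2) = sum of eigenvalues squared
= (6/11)^2 + (5/11)^2
= (36 + 25) / 121
= 61/121
= 0.5041

0.5041


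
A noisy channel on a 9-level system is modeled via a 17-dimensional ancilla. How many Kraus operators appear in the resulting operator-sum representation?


Tracing out the environment in an orthonormal basis {|i>_E} gives Kraus operators K_i = <i|_E U |0>_E.
Number of Kraus operators = dim(H_env) = d_env
= 17

17


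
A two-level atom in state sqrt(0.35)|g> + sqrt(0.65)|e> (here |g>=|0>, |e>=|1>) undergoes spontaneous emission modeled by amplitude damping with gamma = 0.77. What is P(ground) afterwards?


For amplitude damping with parameter gamma on state sqrt(a)|0> + sqrt(b)|1>:
alpha^2 = 0.35, beta^2 = 0.65
P(|0>) = alpha^2 + gamma * beta^2
= 0.35 + 0.77 * 0.65
= 0.35 + 0.5005
= 0.8505

0.8505


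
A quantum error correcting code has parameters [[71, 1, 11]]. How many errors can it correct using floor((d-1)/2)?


Code parameters: [[71, 1, 11]], distance d = 11.
Number of correctable errors = floor((d-1)/2)
= floor((11 - 1)/2)
= floor(10/2)
= 5

5


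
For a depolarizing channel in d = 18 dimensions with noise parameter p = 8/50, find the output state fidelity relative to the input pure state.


F = (1-p) + p/d
= (1 - 0.1600) + 0.1600/18
= 0.8400 + 0.0089
= 0.8489

0.8489


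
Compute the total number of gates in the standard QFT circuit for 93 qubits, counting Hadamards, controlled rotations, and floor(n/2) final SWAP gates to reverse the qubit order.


Hadamard gates: 93
Controlled rotations: n*(n-1)/2 = 93*92/2 = 4278
SWAP gates: floor(n/2) = floor(93/2) = 46
Total = 93 + 4278 + 46
= 4417

4417


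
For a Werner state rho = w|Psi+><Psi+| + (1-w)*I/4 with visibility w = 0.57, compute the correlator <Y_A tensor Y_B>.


|Psi+> = (|01> + |10>)/sqrt(2)
For the pure Bell state, <Y_A Y_B> = +1 (Bell-state Pauli correlator).
The maximally-mixed part I/4 has tr(I/4 * P tensor P) = 0 for any traceless Pauli P.
So <Y_A Y_B>_rho = w * (+1) + (1 - w) * 0
= 0.57 * (+1)
= 0.5700

0.5700


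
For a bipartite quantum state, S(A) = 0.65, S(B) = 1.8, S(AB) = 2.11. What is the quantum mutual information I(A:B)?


I(A:B) = S(A) + S(B) - S(AB)
= 0.65 + 1.8 - 2.11
= 0.3400

0.3400


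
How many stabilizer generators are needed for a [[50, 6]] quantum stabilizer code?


For an [[n,k]] stabilizer code:
Number of stabilizer generators = n - k
= 50 - 6
= 44

44


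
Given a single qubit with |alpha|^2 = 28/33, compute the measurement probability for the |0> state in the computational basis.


|alpha|^2 = 28/33 = 0.8485
|beta|^2 = 1 - 28/33 = 5/33 = 0.1515
P(|0>) = |alpha|^2 = 0.8485

0.8485


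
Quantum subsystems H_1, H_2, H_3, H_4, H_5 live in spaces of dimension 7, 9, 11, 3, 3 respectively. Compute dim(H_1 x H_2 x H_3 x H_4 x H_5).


dim(H_1 x H_2 x H_3 x H_4 x H_5) = 7 * 9 * 11 * 3 * 3
= 63 * 11 * 3 * 3
= 693 * 3 * 3
= 2079 * 3
= 6237

6237


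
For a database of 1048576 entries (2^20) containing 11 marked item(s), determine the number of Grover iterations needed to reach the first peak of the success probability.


After j Grover iterations the success probability is P(j) = sin^2((2j+1)*theta), where sin(theta) = sqrt(k/N).
N = 2^20 = 1048576, k = 11
sin(theta) = sqrt(k/N) = 0.003238891397
theta = arcsin(sqrt(k/N)) = 0.00323889706 rad
P(j) reaches its first maximum when (2j+1)*theta is as close as possible to pi/2, i.e. j = round(pi/(4*theta) - 1/2).
pi/(4*theta) - 1/2 = 241.9894
(For comparison, the common estimate pi/4 * sqrt(N/k) = 242.4898; the exact maximiser is used here.)
Optimal iterations = 242

242


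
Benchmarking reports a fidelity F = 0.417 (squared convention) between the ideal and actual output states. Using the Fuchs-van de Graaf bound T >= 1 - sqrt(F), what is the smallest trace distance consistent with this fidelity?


Fuchs-van de Graaf (squared-fidelity convention): 1 - sqrt(F) <= T <= sqrt(1 - F).
Lower bound: T >= 1 - sqrt(F)
sqrt(F) = sqrt(0.417) = 0.6458
T >= 1 - 0.6458
T >= 0.3542

0.3542


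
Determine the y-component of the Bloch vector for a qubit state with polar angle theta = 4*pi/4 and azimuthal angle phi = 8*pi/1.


theta = 3.1416, phi = 25.1327
r_y = sin(theta)*sin(phi) = 0.0000 * 0.0000
r_y = 0.0000

0.0000


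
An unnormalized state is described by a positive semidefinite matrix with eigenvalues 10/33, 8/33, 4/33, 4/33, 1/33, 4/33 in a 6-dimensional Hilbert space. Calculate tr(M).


tr(M) = sum of eigenvalues
= 10/33 + 8/33 + 4/33 + 4/33 + 1/33 + 4/33
= 31/33
= 0.9394

0.9394


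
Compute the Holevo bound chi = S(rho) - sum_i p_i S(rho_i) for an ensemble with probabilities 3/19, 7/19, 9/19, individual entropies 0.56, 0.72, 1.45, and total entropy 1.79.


chi = S(rho) - sum_i p_i * S(rho_i)
Weighted entropy = 3/19 * 0.56 + 7/19 * 0.72 + 9/19 * 1.45
= 1.0405
chi = 1.79 - 1.0405
= 0.7495

0.7495


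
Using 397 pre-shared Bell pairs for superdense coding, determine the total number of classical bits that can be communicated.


Superdense coding allows 2 classical bits per shared entangled pair.
397 pair(s) -> 2 * 397 = 794 classical bits

794


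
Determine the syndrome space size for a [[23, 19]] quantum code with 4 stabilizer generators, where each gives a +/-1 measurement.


Each stabilizer generator gives a binary (+1 or -1) measurement outcome.
With 4 independent generators:
Total syndromes = 2^4
= 16

16


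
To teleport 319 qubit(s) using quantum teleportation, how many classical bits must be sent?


Quantum teleportation requires 2 classical bits per qubit teleported.
319 qubit(s) -> 2 * 319 = 638 classical bits

638


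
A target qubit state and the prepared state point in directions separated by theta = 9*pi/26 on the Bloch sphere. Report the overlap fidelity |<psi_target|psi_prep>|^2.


For states separated by angle theta on Bloch sphere:
F = cos^2(theta/2)
theta = 9*pi/26 = 1.0875
theta/2 = 0.5437
cos(theta/2) = 0.8558
F = 0.7324

0.7324


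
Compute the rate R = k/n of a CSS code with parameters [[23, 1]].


Code rate R = k/n
= 1/23
= 0.0435

0.0435
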